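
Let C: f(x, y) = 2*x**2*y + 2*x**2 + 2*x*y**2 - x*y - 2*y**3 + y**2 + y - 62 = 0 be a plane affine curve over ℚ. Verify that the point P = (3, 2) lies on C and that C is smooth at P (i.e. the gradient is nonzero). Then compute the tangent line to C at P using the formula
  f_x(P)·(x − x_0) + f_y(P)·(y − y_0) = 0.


Tangent line at P: 42*x + 20*y - 166 = 0.

Step 1: f(3, 2) = 0, so P lies on C.
Step 2: partial derivatives
  f_x(x, y) = 4*x*y + 4*x + 2*y**2 - y, f_y(x, y) = 2*x**2 + 4*x*y - x - 6*y**2 + 2*y + 1.
  f_x(P) = 42, f_y(P) = 20 (gradient nonzero, so P is smooth).
Step 3: tangent line at P: 42·(x − 3) + 20·(y − 2) = 0.
Expanding: 42*x + 20*y - 166 = 0.


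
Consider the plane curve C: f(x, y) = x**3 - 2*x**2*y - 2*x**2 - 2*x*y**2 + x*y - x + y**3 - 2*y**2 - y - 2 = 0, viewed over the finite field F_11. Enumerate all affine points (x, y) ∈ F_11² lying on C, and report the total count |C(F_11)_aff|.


Affine F_11-points: {(0, 8), (1, 5), (2, 9), (3, 10), (4, 10), (5, 1), (7, 8), (8, 0), (8, 7), (9, 2), (10, 3), (10, 4)}; count = 12.

For each of the 121 pairs (x, y) ∈ F_11², evaluate f(x, y) mod 11. Record the zeros.
  x = 0: [0↦9, 1↦7, 2↦7, 3↦4, 4↦4, 5↦2, 6↦4, 7↦5, 8↦0, 9↦6, 10↦7]  zeros at y ∈ {8}
  x = 1: [0↦7, 1↦2, 2↦6, 3↦3, 4↦10, 5↦0, 6↦1, 7↦8, 8↦5, 9↦9, 10↦4]  zeros at y ∈ {5}
  x = 2: [0↦7, 1↦6, 2↦10, 3↦3, 4↦2, 5↦2, 6↦9, 7↦7, 8↦2, 9↦0, 10↦7]  zeros at y ∈ {9}
  x = 3: [0↦4, 1↦3, 2↦3, 3↦10, 4↦8, 5↦3, 6↦1, 7↦8, 8↦8, 9↦7, 10↦0]  zeros at y ∈ {10}
  x = 4: [0↦4, 1↦10, 2↦2, 3↦8, 4↦1, 5↦9, 6↦5, 7↦6, 8↦7, 9↦3, 10↦0]  zeros at y ∈ {10}
  x = 5: [0↦2, 1↦0, 2↦2, 3↦3, 4↦9, 5↦4, 6↦5, 7↦7, 8↦5, 9↦5, 10↦2]  zeros at y ∈ {1}
  x = 6: [0↦4, 1↦1, 2↦9, 3↦1, 4↦5, 5↦5, 6↦7, 7↦6, 8↦8, 9↦8, 10↦1]  zeros at y ∈ ∅
  x = 7: [0↦5, 1↦8, 2↦7, 3↦8, 4↦6, 5↦7, 6↦6, 7↦9, 8↦0, 9↦7, 10↦3]  zeros at y ∈ {8}
  x = 8: [0↦0, 1↦5, 2↦2, 3↦8, 4↦7, 5↦5, 6↦8, 7↦0, 8↦9, 9↦8, 10↦3]  zeros at y ∈ {0, 7}
  x = 9: [0↦6, 1↦9, 2↦0, 3↦7, 4↦3, 5↦5, 6↦8, 7↦7, 8↦8, 9↦6, 10↦7]  zeros at y ∈ {2}
  x = 10: [0↦7, 1↦4, 2↦7, 3↦0, 4↦0, 5↦2, 6↦1, 7↦3, 8↦3, 9↦7, 10↦10]  zeros at y ∈ {3, 4}
Collecting zeros: affine points = {(0, 8), (1, 5), (2, 9), (3, 10), (4, 10), (5, 1), (7, 8), (8, 0), (8, 7), (9, 2), (10, 3), (10, 4)}.
Total count |C(F_11)_aff| = 12.


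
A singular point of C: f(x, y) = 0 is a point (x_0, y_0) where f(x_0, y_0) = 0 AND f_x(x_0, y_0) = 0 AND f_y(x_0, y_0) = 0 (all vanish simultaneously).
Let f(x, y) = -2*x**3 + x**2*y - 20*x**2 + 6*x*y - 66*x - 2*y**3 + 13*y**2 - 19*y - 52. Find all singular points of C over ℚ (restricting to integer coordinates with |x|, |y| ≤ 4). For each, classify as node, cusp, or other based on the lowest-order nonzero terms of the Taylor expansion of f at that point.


Singular points: {(-3, 2)}; classification: cusp.

Compute partial derivatives:
  f_x = -6*x**2 + 2*x*y - 40*x + 6*y - 66.
  f_y = x**2 + 6*x - 6*y**2 + 26*y - 19.
Scan x_0 ∈ {−4, ..., 4}. For each x_0, f_y(x_0, y) is a polynomial in y; find its integer roots y ∈ {−4, ..., 4}, then test f_x and f at those candidates.
  x = -4: f_y(-4, y) = -6*y**2 + 26*y - 27; no integer root y with |y| ≤ 4.
  x = -3: f_y(-3, y) = -6*y**2 + 26*y - 28; vanishes at y ∈ {2}. (-3, 2): f_x = 0, f = 0 — SINGULAR.
  x = -2: f_y(-2, y) = -6*y**2 + 26*y - 27; no integer root y with |y| ≤ 4.
  x = -1: f_y(-1, y) = -6*y**2 + 26*y - 24; vanishes at y ∈ {3}. (-1, 3): f_x = -20 ≠ 0.
  x = 0: f_y(0, y) = -6*y**2 + 26*y - 19; no integer root y with |y| ≤ 4.
  x = 1: f_y(1, y) = -6*y**2 + 26*y - 12; no integer root y with |y| ≤ 4.
  x = 2: f_y(2, y) = -6*y**2 + 26*y - 3; no integer root y with |y| ≤ 4.
  x = 3: f_y(3, y) = -6*y**2 + 26*y + 8; no integer root y with |y| ≤ 4.
  x = 4: f_y(4, y) = -6*y**2 + 26*y + 21; no integer root y with |y| ≤ 4.
Only singular point on the grid: (-3, 2).
Classify: substitute x = -3 + u, y = 2 + v and expand: f = -2*u**3 + u**2*v - 2*v**3 + v**2.
No constant or linear terms (consistent with a singular point). Quadratic part: v**2. Cubic part: -2*u**3 + u**2*v - 2*v**3.
The quadratic part v**2 is a perfect square, so there is a single (double) tangent line v = 0, i.e. y = 2. Restricting the cubic part to that line (v = 0) leaves -2*u**3 ≠ 0, so f is not divisible by v and the branch is v² ≈ 2*u**3 to lowest order — this is a cusp.
Classification: cusp.


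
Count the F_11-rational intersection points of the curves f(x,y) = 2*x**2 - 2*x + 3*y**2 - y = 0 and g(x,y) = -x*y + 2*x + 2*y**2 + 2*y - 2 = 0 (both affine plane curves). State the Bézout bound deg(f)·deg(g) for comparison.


Common zeros: {(1, 0)}; count = 1; Bézout bound = 4.

deg(f) = 2, deg(g) = 2, so Bézout bound = 4.
Scan x ∈ F_11. For each x, list the y ∈ F_11 with f(x, y) ≡ 0 and those with g(x, y) ≡ 0 (mod 11); the common zeros in that column are the intersection.
  x = 0: f ≡ 0 at y ∈ {0, 4}; g ≡ 0 at y ∈ {3, 7}; common: ∅.
  x = 1: f ≡ 0 at y ∈ {0, 4}; g ≡ 0 at y ∈ {0, 5}; common: {0}.
  x = 2: f ≡ 0 at y ∈ ∅; g ≡ 0 at y ∈ ∅; common: ∅.
  x = 3: f ≡ 0 at y ∈ {2}; g ≡ 0 at y ∈ ∅; common: ∅.
  x = 4: f ≡ 0 at y ∈ ∅; g ≡ 0 at y ∈ {6}; common: ∅.
  x = 5: f ≡ 0 at y ∈ {5, 10}; g ≡ 0 at y ∈ {9}; common: ∅.
  x = 6: f ≡ 0 at y ∈ ∅; g ≡ 0 at y ∈ ∅; common: ∅.
  x = 7: f ≡ 0 at y ∈ {5, 10}; g ≡ 0 at y ∈ ∅; common: ∅.
  x = 8: f ≡ 0 at y ∈ ∅; g ≡ 0 at y ∈ {4, 10}; common: ∅.
  x = 9: f ≡ 0 at y ∈ {2}; g ≡ 0 at y ∈ {1, 8}; common: ∅.
  x = 10: f ≡ 0 at y ∈ ∅; g ≡ 0 at y ∈ ∅; common: ∅.
Collecting: common zeros = {(1, 0)}, so the count is 1.
Comparison with the Bézout bound: 1 ≤ 4 = deg(f)·deg(g), as expected for curves with no common component (the affine F_11-count falls short of the bound because intersections may lie at infinity, over extension fields, or carry multiplicity).


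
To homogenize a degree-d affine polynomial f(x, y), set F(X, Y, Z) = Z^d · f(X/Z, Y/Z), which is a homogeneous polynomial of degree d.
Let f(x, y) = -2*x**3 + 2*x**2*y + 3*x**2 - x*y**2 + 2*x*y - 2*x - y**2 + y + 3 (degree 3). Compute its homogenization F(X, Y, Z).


F(X, Y, Z) = -2*X**3 + 2*X**2*Y + 3*X**2*Z - X*Y**2 + 2*X*Y*Z - 2*X*Z**2 - Y**2*Z + Y*Z**2 + 3*Z**3

deg(f) = 3.
Substitute x = X/Z, y = Y/Z into f, then multiply by Z^3.
  monomial -2·x^3·y^0 ↦ -2·X^3·Y^0·Z^0.
  monomial 2·x^2·y^1 ↦ 2·X^2·Y^1·Z^0.
  monomial 3·x^2·y^0 ↦ 3·X^2·Y^0·Z^1.
  monomial -1·x^1·y^2 ↦ -1·X^1·Y^2·Z^0.
  monomial 2·x^1·y^1 ↦ 2·X^1·Y^1·Z^1.
  monomial -2·x^1·y^0 ↦ -2·X^1·Y^0·Z^2.
  monomial -1·x^0·y^2 ↦ -1·X^0·Y^2·Z^1.
  monomial 1·x^0·y^1 ↦ 1·X^0·Y^1·Z^2.
  monomial 3·x^0·y^0 ↦ 3·X^0·Y^0·Z^3.
Collecting: F(X, Y, Z) = -2*X**3 + 2*X**2*Y + 3*X**2*Z - X*Y**2 + 2*X*Y*Z - 2*X*Z**2 - Y**2*Z + Y*Z**2 + 3*Z**3.


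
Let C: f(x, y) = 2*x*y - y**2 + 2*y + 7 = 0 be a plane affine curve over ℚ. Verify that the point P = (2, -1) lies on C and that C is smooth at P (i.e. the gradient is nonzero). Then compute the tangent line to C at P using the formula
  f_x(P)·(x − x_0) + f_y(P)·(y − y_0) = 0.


Tangent line at P: -2*x + 8*y + 12 = 0.

Step 1: f(2, -1) = 0, so P lies on C.
Step 2: partial derivatives
  f_x(x, y) = 2*y, f_y(x, y) = 2*x - 2*y + 2.
  f_x(P) = -2, f_y(P) = 8 (gradient nonzero, so P is smooth).
Step 3: tangent line at P: -2·(x − 2) + 8·(y − -1) = 0.
Expanding: -2*x + 8*y + 12 = 0.


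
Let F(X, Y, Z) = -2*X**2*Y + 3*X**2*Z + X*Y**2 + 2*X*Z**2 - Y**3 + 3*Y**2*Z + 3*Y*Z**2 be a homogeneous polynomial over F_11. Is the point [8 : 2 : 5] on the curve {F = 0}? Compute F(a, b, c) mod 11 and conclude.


F(8,2,5) ≡ 7 (mod 11); P is NOT on the curve.

Evaluate F(8, 2, 5) term-by-term (mod 11).
  -2*X**2*Y ↦ -2·64·2·1 = -256
  3*X**2*Z ↦ 3·64·1·5 = 960
  X*Y**2 ↦ 1·8·4·1 = 32
  2*X*Z**2 ↦ 2·8·1·25 = 400
  -Y**3 ↦ -1·1·8·1 = -8
  3*Y**2*Z ↦ 3·1·4·5 = 60
  3*Y*Z**2 ↦ 3·1·2·25 = 150
Sum: F(8, 2, 5) = (-256) + (960) + (32) + (400) + (-8) + (60) + (150) = 1338.
Reducing mod 11: 1338 ≡ 7 (mod 11).
Since F(a, b, c) ≡ 7 ≠ 0 (mod 11), P does NOT lie on the curve.


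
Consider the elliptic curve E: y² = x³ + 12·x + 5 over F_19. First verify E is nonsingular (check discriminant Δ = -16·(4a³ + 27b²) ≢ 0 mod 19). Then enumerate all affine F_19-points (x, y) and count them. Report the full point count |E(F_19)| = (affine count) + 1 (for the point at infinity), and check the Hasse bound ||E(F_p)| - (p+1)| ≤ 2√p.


Affine points = {(0, 9), (0, 10), (3, 7), (3, 12), (5, 0), (8, 9), (8, 10), (9, 5), (9, 14), (10, 2), (10, 17), (11, 9), (11, 10), (15, 8), (15, 11), (17, 7), (17, 12), (18, 7), (18, 12)}; affine count = 19; |E(F_19)| = 20.

Discriminant check: Δ ∝ 4a³ + 27b² = 4·12³ + 27·5² = 4·1728 + 27·25 ≡ 6 (mod 19). Nonzero ⇒ E is nonsingular.
For each x ∈ F_19, compute rhs = x³ + 12·x + 5 mod 19, then count y ∈ F_19 with y² ≡ rhs.
  x = 0: rhs = 5, matching y values: 9, 10 (2 points).
  x = 1: rhs = 18, matching y values: none (0 points).
  x = 2: rhs = 18, matching y values: none (0 points).
  x = 3: rhs = 11, matching y values: 7, 12 (2 points).
  x = 4: rhs = 3, matching y values: none (0 points).
  x = 5: rhs = 0, matching y values: 0 (1 points).
  x = 6: rhs = 8, matching y values: none (0 points).
  x = 7: rhs = 14, matching y values: none (0 points).
  x = 8: rhs = 5, matching y values: 9, 10 (2 points).
  x = 9: rhs = 6, matching y values: 5, 14 (2 points).
  x = 10: rhs = 4, matching y values: 2, 17 (2 points).
  x = 11: rhs = 5, matching y values: 9, 10 (2 points).
  x = 12: rhs = 15, matching y values: none (0 points).
  x = 13: rhs = 2, matching y values: none (0 points).
  x = 14: rhs = 10, matching y values: none (0 points).
  x = 15: rhs = 7, matching y values: 8, 11 (2 points).
  x = 16: rhs = 18, matching y values: none (0 points).
  x = 17: rhs = 11, matching y values: 7, 12 (2 points).
  x = 18: rhs = 11, matching y values: 7, 12 (2 points).
Total affine count: 19.
Full point count |E(F_19)| = 19 + 1 = 20.
Hasse bound: |20 − (19+1)| = |0| = 0 ≤ 2√19 ≈ 8.7178 ✓.


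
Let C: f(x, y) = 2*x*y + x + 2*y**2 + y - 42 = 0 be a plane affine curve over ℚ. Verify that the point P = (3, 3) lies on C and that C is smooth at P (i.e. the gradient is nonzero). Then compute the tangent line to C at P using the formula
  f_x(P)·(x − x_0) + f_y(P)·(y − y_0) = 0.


Tangent line at P: 7*x + 19*y - 78 = 0.

Step 1: f(3, 3) = 0, so P lies on C.
Step 2: partial derivatives
  f_x(x, y) = 2*y + 1, f_y(x, y) = 2*x + 4*y + 1.
  f_x(P) = 7, f_y(P) = 19 (gradient nonzero, so P is smooth).
Step 3: tangent line at P: 7·(x − 3) + 19·(y − 3) = 0.
Expanding: 7*x + 19*y - 78 = 0.


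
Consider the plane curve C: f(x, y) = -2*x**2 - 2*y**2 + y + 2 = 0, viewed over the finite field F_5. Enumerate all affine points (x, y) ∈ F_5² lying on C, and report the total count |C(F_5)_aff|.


Affine F_5-points: {(1, 0), (1, 3), (4, 0), (4, 3)}; count = 4.

For each of the 25 pairs (x, y) ∈ F_5², evaluate f(x, y) mod 5. Record the zeros.
  x = 0: [0↦2, 1↦1, 2↦1, 3↦2, 4↦4]  zeros at y ∈ ∅
  x = 1: [0↦0, 1↦4, 2↦4, 3↦0, 4↦2]  zeros at y ∈ {0, 3}
  x = 2: [0↦4, 1↦3, 2↦3, 3↦4, 4↦1]  zeros at y ∈ ∅
  x = 3: [0↦4, 1↦3, 2↦3, 3↦4, 4↦1]  zeros at y ∈ ∅
  x = 4: [0↦0, 1↦4, 2↦4, 3↦0, 4↦2]  zeros at y ∈ {0, 3}
Collecting zeros: affine points = {(1, 0), (1, 3), (4, 0), (4, 3)}.
Total count |C(F_5)_aff| = 4.


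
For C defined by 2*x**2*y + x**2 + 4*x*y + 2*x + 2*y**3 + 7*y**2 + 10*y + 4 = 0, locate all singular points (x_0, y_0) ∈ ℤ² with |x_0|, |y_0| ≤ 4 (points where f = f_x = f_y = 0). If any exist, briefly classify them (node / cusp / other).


Singular points: {(-1, -1)}; classification: node.

Compute partial derivatives:
  f_x = 4*x*y + 2*x + 4*y + 2.
  f_y = 2*x**2 + 4*x + 6*y**2 + 14*y + 10.
Scan x_0 ∈ {−4, ..., 4}. For each x_0, f_y(x_0, y) is a polynomial in y; find its integer roots y ∈ {−4, ..., 4}, then test f_x and f at those candidates.
  x = -4: f_y(-4, y) = 6*y**2 + 14*y + 26; no integer root y with |y| ≤ 4.
  x = -3: f_y(-3, y) = 6*y**2 + 14*y + 16; no integer root y with |y| ≤ 4.
  x = -2: f_y(-2, y) = 6*y**2 + 14*y + 10; no integer root y with |y| ≤ 4.
  x = -1: f_y(-1, y) = 6*y**2 + 14*y + 8; vanishes at y ∈ {-1}. (-1, -1): f_x = 0, f = 0 — SINGULAR.
  x = 0: f_y(0, y) = 6*y**2 + 14*y + 10; no integer root y with |y| ≤ 4.
  x = 1: f_y(1, y) = 6*y**2 + 14*y + 16; no integer root y with |y| ≤ 4.
  x = 2: f_y(2, y) = 6*y**2 + 14*y + 26; no integer root y with |y| ≤ 4.
  x = 3: f_y(3, y) = 6*y**2 + 14*y + 40; no integer root y with |y| ≤ 4.
  x = 4: f_y(4, y) = 6*y**2 + 14*y + 58; no integer root y with |y| ≤ 4.
Only singular point on the grid: (-1, -1).
Classify: substitute x = -1 + u, y = -1 + v and expand: f = 2*u**2*v - u**2 + 2*v**3 + v**2.
No constant or linear terms (consistent with a singular point). Quadratic part: -u**2 + v**2. Cubic part: 2*u**2*v + 2*v**3.
The quadratic part v**2 - u**2 = (v − u)(v + u) splits into two distinct linear factors, so there are two distinct tangent lines y − -1 = ±(x − -1) — this is a node (ordinary double point).
Classification: node.


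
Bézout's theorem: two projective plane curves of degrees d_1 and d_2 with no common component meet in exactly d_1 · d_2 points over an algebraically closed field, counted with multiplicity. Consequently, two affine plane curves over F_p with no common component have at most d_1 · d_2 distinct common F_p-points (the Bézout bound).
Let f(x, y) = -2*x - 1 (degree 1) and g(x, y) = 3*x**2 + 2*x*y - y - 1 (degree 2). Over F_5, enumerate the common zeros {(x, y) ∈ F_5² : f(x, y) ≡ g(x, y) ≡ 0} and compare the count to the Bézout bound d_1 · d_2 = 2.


Common zeros: {(2, 3)}; count = 1; Bézout bound = 2.

deg(f) = 1, deg(g) = 2, so Bézout bound = 2.
Scan x ∈ F_5. For each x, list the y ∈ F_5 with f(x, y) ≡ 0 and those with g(x, y) ≡ 0 (mod 5); the common zeros in that column are the intersection.
  x = 0: f ≡ 0 at y ∈ ∅; g ≡ 0 at y ∈ {4}; common: ∅.
  x = 1: f ≡ 0 at y ∈ ∅; g ≡ 0 at y ∈ {3}; common: ∅.
  x = 2: f ≡ 0 at y ∈ {0, 1, 2, 3, 4}; g ≡ 0 at y ∈ {3}; common: {3}.
  x = 3: f ≡ 0 at y ∈ ∅; g ≡ 0 at y ∈ ∅; common: ∅.
  x = 4: f ≡ 0 at y ∈ ∅; g ≡ 0 at y ∈ {4}; common: ∅.
Collecting: common zeros = {(2, 3)}, so the count is 1.
Comparison with the Bézout bound: 1 ≤ 2 = deg(f)·deg(g), as expected for curves with no common component (the affine F_5-count falls short of the bound because intersections may lie at infinity, over extension fields, or carry multiplicity).


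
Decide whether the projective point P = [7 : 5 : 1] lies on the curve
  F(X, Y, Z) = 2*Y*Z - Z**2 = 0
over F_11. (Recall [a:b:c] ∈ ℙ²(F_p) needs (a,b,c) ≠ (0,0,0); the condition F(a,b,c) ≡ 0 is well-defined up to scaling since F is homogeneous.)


F(7,5,1) ≡ 9 (mod 11); P is NOT on the curve.

Evaluate F(7, 5, 1) term-by-term (mod 11).
  2*Y*Z ↦ 2·1·5·1 = 10
  -Z**2 ↦ -1·1·1·1 = -1
Sum: F(7, 5, 1) = (10) + (-1) = 9.
Reducing mod 11: 9 ≡ 9 (mod 11).
Since F(a, b, c) ≡ 9 ≠ 0 (mod 11), P does NOT lie on the curve.


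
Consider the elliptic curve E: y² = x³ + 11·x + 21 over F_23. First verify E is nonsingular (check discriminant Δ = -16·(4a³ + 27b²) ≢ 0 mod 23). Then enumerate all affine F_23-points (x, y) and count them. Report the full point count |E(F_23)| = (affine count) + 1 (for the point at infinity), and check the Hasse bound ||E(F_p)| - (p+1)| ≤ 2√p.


Affine points = {(3, 9), (3, 14), (6, 2), (6, 21), (7, 2), (7, 21), (8, 0), (10, 2), (10, 21), (11, 1), (11, 22), (12, 8), (12, 15), (18, 5), (18, 18), (22, 3), (22, 20)}; affine count = 17; |E(F_23)| = 18.

Discriminant check: Δ ∝ 4a³ + 27b² = 4·11³ + 27·21² = 4·1331 + 27·441 ≡ 4 (mod 23). Nonzero ⇒ E is nonsingular.
For each x ∈ F_23, compute rhs = x³ + 11·x + 21 mod 23, then count y ∈ F_23 with y² ≡ rhs.
  x = 0: rhs = 21, matching y values: none (0 points).
  x = 1: rhs = 10, matching y values: none (0 points).
  x = 2: rhs = 5, matching y values: none (0 points).
  x = 3: rhs = 12, matching y values: 9, 14 (2 points).
  x = 4: rhs = 14, matching y values: none (0 points).
  x = 5: rhs = 17, matching y values: none (0 points).
  x = 6: rhs = 4, matching y values: 2, 21 (2 points).
  x = 7: rhs = 4, matching y values: 2, 21 (2 points).
  x = 8: rhs = 0, matching y values: 0 (1 points).
  x = 9: rhs = 21, matching y values: none (0 points).
  x = 10: rhs = 4, matching y values: 2, 21 (2 points).
  x = 11: rhs = 1, matching y values: 1, 22 (2 points).
  x = 12: rhs = 18, matching y values: 8, 15 (2 points).
  x = 13: rhs = 15, matching y values: none (0 points).
  x = 14: rhs = 21, matching y values: none (0 points).
  x = 15: rhs = 19, matching y values: none (0 points).
  x = 16: rhs = 15, matching y values: none (0 points).
  x = 17: rhs = 15, matching y values: none (0 points).
  x = 18: rhs = 2, matching y values: 5, 18 (2 points).
  x = 19: rhs = 5, matching y values: none (0 points).
  x = 20: rhs = 7, matching y values: none (0 points).
  x = 21: rhs = 14, matching y values: none (0 points).
  x = 22: rhs = 9, matching y values: 3, 20 (2 points).
Total affine count: 17.
Full point count |E(F_23)| = 17 + 1 = 18.
Hasse bound: |18 − (23+1)| = |-6| = 6 ≤ 2√23 ≈ 9.5917 ✓.


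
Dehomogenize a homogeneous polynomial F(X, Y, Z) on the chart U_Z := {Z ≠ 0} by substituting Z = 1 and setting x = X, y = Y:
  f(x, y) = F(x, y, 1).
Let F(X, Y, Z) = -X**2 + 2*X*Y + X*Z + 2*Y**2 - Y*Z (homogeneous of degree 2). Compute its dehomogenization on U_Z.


f(x, y) = -x**2 + 2*x*y + x + 2*y**2 - y

On U_Z we set Z = 1. Each monomial c·X^i·Y^j·Z^k in F becomes c·x^i·y^j·1^k = c·x^i·y^j.
Substituting Z = 1: F(X, Y, 1) = -x**2 + 2*x*y + x + 2*y**2 - y.
Note: deg(f) ≤ deg(F) = 2; strict inequality happens when F is divisible by Z (lost terms).


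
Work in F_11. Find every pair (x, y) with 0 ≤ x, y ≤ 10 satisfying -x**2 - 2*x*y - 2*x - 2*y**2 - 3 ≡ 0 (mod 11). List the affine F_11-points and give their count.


Affine F_11-points: {(0, 2), (0, 9), (1, 5), (2, 0), (2, 9), (5, 2), (5, 4), (6, 8), (7, 0), (7, 4), (9, 5), (9, 8)}; count = 12.

For each of the 121 pairs (x, y) ∈ F_11², evaluate f(x, y) mod 11. Record the zeros.
  x = 0: [0↦8, 1↦6, 2↦0, 3↦1, 4↦9, 5↦2, 6↦2, 7↦9, 8↦1, 9↦0, 10↦6]  zeros at y ∈ {2, 9}
  x = 1: [0↦5, 1↦1, 2↦4, 3↦3, 4↦9, 5↦0, 6↦9, 7↦3, 8↦4, 9↦1, 10↦5]  zeros at y ∈ {5}
  x = 2: [0↦0, 1↦5, 2↦6, 3↦3, 4↦7, 5↦7, 6↦3, 7↦6, 8↦5, 9↦0, 10↦2]  zeros at y ∈ {0, 9}
  x = 3: [0↦4, 1↦7, 2↦6, 3↦1, 4↦3, 5↦1, 6↦6, 7↦7, 8↦4, 9↦8, 10↦8]  zeros at y ∈ ∅
  x = 4: [0↦6, 1↦7, 2↦4, 3↦8, 4↦8, 5↦4, 6↦7, 7↦6, 8↦1, 9↦3, 10↦1]  zeros at y ∈ ∅
  x = 5: [0↦6, 1↦5, 2↦0, 3↦2, 4↦0, 5↦5, 6↦6, 7↦3, 8↦7, 9↦7, 10↦3]  zeros at y ∈ {2, 4}
  x = 6: [0↦4, 1↦1, 2↦5, 3↦5, 4↦1, 5↦4, 6↦3, 7↦9, 8↦0, 9↦9, 10↦3]  zeros at y ∈ {8}
  x = 7: [0↦0, 1↦6, 2↦8, 3↦6, 4↦0, 5↦1, 6↦9, 7↦2, 8↦2, 9↦9, 10↦1]  zeros at y ∈ {0, 4}
  x = 8: [0↦5, 1↦9, 2↦9, 3↦5, 4↦8, 5↦7, 6↦2, 7↦4, 8↦2, 9↦7, 10↦8]  zeros at y ∈ ∅
  x = 9: [0↦8, 1↦10, 2↦8, 3↦2, 4↦3, 5↦0, 6↦4, 7↦4, 8↦0, 9↦3, 10↦2]  zeros at y ∈ {5, 8}
  x = 10: [0↦9, 1↦9, 2↦5, 3↦8, 4↦7, 5↦2, 6↦4, 7↦2, 8↦7, 9↦8, 10↦5]  zeros at y ∈ ∅
Collecting zeros: affine points = {(0, 2), (0, 9), (1, 5), (2, 0), (2, 9), (5, 2), (5, 4), (6, 8), (7, 0), (7, 4), (9, 5), (9, 8)}.
Total count |C(F_11)_aff| = 12.


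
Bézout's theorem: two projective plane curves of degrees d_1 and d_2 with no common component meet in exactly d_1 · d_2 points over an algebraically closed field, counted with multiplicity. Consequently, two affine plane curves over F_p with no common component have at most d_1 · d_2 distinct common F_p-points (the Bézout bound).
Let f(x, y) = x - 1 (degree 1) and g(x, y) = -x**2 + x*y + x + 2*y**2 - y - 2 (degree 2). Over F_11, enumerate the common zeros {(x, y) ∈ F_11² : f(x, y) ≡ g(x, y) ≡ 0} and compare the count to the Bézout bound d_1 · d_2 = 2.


Common zeros: {(1, 1), (1, 10)}; count = 2; Bézout bound = 2.

deg(f) = 1, deg(g) = 2, so Bézout bound = 2.
Scan x ∈ F_11. For each x, list the y ∈ F_11 with f(x, y) ≡ 0 and those with g(x, y) ≡ 0 (mod 11); the common zeros in that column are the intersection.
  x = 0: f ≡ 0 at y ∈ ∅; g ≡ 0 at y ∈ ∅; common: ∅.
  x = 1: f ≡ 0 at y ∈ {0, 1, 2, 3, 4, 5, 6, 7, 8, 9, 10}; g ≡ 0 at y ∈ {1, 10}; common: {1, 10}.
  x = 2: f ≡ 0 at y ∈ ∅; g ≡ 0 at y ∈ {8}; common: ∅.
  x = 3: f ≡ 0 at y ∈ ∅; g ≡ 0 at y ∈ ∅; common: ∅.
  x = 4: f ≡ 0 at y ∈ ∅; g ≡ 0 at y ∈ {2}; common: ∅.
  x = 5: f ≡ 0 at y ∈ ∅; g ≡ 0 at y ∈ {0, 9}; common: ∅.
  x = 6: f ≡ 0 at y ∈ ∅; g ≡ 0 at y ∈ ∅; common: ∅.
  x = 7: f ≡ 0 at y ∈ ∅; g ≡ 0 at y ∈ {0, 8}; common: ∅.
  x = 8: f ≡ 0 at y ∈ ∅; g ≡ 0 at y ∈ ∅; common: ∅.
  x = 9: f ≡ 0 at y ∈ ∅; g ≡ 0 at y ∈ ∅; common: ∅.
  x = 10: f ≡ 0 at y ∈ ∅; g ≡ 0 at y ∈ {2, 10}; common: ∅.
Collecting: common zeros = {(1, 1), (1, 10)}, so the count is 2.
Comparison with the Bézout bound: 2 ≤ 2 = deg(f)·deg(g), as expected for curves with no common component (the bound is attained).


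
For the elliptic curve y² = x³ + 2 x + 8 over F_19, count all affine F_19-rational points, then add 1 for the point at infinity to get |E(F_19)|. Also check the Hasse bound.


Affine points = {(1, 7), (1, 12), (2, 1), (2, 18), (4, 2), (4, 17), (7, 2), (7, 17), (8, 2), (8, 17), (14, 5), (14, 14), (18, 9), (18, 10)}; affine count = 14; |E(F_19)| = 15.

Discriminant check: Δ ∝ 4a³ + 27b² = 4·2³ + 27·8² = 4·8 + 27·64 ≡ 12 (mod 19). Nonzero ⇒ E is nonsingular.
For each x ∈ F_19, compute rhs = x³ + 2·x + 8 mod 19, then count y ∈ F_19 with y² ≡ rhs.
  x = 0: rhs = 8, matching y values: none (0 points).
  x = 1: rhs = 11, matching y values: 7, 12 (2 points).
  x = 2: rhs = 1, matching y values: 1, 18 (2 points).
  x = 3: rhs = 3, matching y values: none (0 points).
  x = 4: rhs = 4, matching y values: 2, 17 (2 points).
  x = 5: rhs = 10, matching y values: none (0 points).
  x = 6: rhs = 8, matching y values: none (0 points).
  x = 7: rhs = 4, matching y values: 2, 17 (2 points).
  x = 8: rhs = 4, matching y values: 2, 17 (2 points).
  x = 9: rhs = 14, matching y values: none (0 points).
  x = 10: rhs = 2, matching y values: none (0 points).
  x = 11: rhs = 12, matching y values: none (0 points).
  x = 12: rhs = 12, matching y values: none (0 points).
  x = 13: rhs = 8, matching y values: none (0 points).
  x = 14: rhs = 6, matching y values: 5, 14 (2 points).
  x = 15: rhs = 12, matching y values: none (0 points).
  x = 16: rhs = 13, matching y values: none (0 points).
  x = 17: rhs = 15, matching y values: none (0 points).
  x = 18: rhs = 5, matching y values: 9, 10 (2 points).
Total affine count: 14.
Full point count |E(F_19)| = 14 + 1 = 15.
Hasse bound: |15 − (19+1)| = |-5| = 5 ≤ 2√19 ≈ 8.7178 ✓.


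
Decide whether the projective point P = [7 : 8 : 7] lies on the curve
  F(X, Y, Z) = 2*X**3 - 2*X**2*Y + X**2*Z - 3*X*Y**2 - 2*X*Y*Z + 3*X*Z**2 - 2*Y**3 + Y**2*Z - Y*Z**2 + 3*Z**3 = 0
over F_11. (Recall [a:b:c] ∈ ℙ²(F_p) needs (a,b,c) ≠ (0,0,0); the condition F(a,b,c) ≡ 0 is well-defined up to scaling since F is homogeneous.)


F(7,8,7) ≡ 10 (mod 11); P is NOT on the curve.

Evaluate F(7, 8, 7) term-by-term (mod 11).
  2*X**3 ↦ 2·343·1·1 = 686
  -2*X**2*Y ↦ -2·49·8·1 = -784
  X**2*Z ↦ 1·49·1·7 = 343
  -3*X*Y**2 ↦ -3·7·64·1 = -1344
  -2*X*Y*Z ↦ -2·7·8·7 = -784
  3*X*Z**2 ↦ 3·7·1·49 = 1029
  -2*Y**3 ↦ -2·1·512·1 = -1024
  Y**2*Z ↦ 1·1·64·7 = 448
  -Y*Z**2 ↦ -1·1·8·49 = -392
  3*Z**3 ↦ 3·1·1·343 = 1029
Sum: F(7, 8, 7) = (686) + (-784) + (343) + (-1344) + (-784) + (1029) + (-1024) + (448) + (-392) + (1029) = -793.
Reducing mod 11: -793 ≡ 10 (mod 11).
Since F(a, b, c) ≡ 10 ≠ 0 (mod 11), P does NOT lie on the curve.


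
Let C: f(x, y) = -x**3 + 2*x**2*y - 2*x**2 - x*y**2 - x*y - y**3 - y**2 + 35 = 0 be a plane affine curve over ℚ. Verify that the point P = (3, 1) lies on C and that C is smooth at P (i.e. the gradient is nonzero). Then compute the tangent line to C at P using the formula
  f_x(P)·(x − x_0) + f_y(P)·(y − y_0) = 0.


Tangent line at P: -29*x + 4*y + 83 = 0.

Step 1: f(3, 1) = 0, so P lies on C.
Step 2: partial derivatives
  f_x(x, y) = -3*x**2 + 4*x*y - 4*x - y**2 - y, f_y(x, y) = 2*x**2 - 2*x*y - x - 3*y**2 - 2*y.
  f_x(P) = -29, f_y(P) = 4 (gradient nonzero, so P is smooth).
Step 3: tangent line at P: -29·(x − 3) + 4·(y − 1) = 0.
Expanding: -29*x + 4*y + 83 = 0.


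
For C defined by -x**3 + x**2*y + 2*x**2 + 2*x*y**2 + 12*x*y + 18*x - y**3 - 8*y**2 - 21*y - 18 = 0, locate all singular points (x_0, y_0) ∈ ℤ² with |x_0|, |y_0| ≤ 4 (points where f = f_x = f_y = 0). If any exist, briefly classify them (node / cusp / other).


Singular points: {(0, -3)}; classification: node.

Compute partial derivatives:
  f_x = -3*x**2 + 2*x*y + 4*x + 2*y**2 + 12*y + 18.
  f_y = x**2 + 4*x*y + 12*x - 3*y**2 - 16*y - 21.
Scan x_0 ∈ {−4, ..., 4}. For each x_0, f_y(x_0, y) is a polynomial in y; find its integer roots y ∈ {−4, ..., 4}, then test f_x and f at those candidates.
  x = -4: f_y(-4, y) = -3*y**2 - 32*y - 53; no integer root y with |y| ≤ 4.
  x = -3: f_y(-3, y) = -3*y**2 - 28*y - 48; no integer root y with |y| ≤ 4.
  x = -2: f_y(-2, y) = -3*y**2 - 24*y - 41; no integer root y with |y| ≤ 4.
  x = -1: f_y(-1, y) = -3*y**2 - 20*y - 32; vanishes at y ∈ {-4}. (-1, -4): f_x = 3 ≠ 0.
  x = 0: f_y(0, y) = -3*y**2 - 16*y - 21; vanishes at y ∈ {-3}. (0, -3): f_x = 0, f = 0 — SINGULAR.
  x = 1: f_y(1, y) = -3*y**2 - 12*y - 8; no integer root y with |y| ≤ 4.
  x = 2: f_y(2, y) = -3*y**2 - 8*y + 7; no integer root y with |y| ≤ 4.
  x = 3: f_y(3, y) = -3*y**2 - 4*y + 24; no integer root y with |y| ≤ 4.
  x = 4: f_y(4, y) = 43 - 3*y**2; no integer root y with |y| ≤ 4.
Only singular point on the grid: (0, -3).
Classify: substitute x = 0 + u, y = -3 + v and expand: f = -u**3 + u**2*v - u**2 + 2*u*v**2 - v**3 + v**2.
No constant or linear terms (consistent with a singular point). Quadratic part: -u**2 + v**2. Cubic part: -u**3 + u**2*v + 2*u*v**2 - v**3.
The quadratic part v**2 - u**2 = (v − u)(v + u) splits into two distinct linear factors, so there are two distinct tangent lines y − -3 = ±(x − 0) — this is a node (ordinary double point).
Classification: node.


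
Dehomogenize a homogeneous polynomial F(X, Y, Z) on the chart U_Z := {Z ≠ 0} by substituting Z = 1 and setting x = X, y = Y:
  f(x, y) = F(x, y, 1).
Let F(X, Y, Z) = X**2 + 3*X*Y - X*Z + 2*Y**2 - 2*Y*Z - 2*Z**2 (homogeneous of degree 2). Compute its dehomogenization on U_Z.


f(x, y) = x**2 + 3*x*y - x + 2*y**2 - 2*y - 2

On U_Z we set Z = 1. Each monomial c·X^i·Y^j·Z^k in F becomes c·x^i·y^j·1^k = c·x^i·y^j.
Substituting Z = 1: F(X, Y, 1) = x**2 + 3*x*y - x + 2*y**2 - 2*y - 2.
Note: deg(f) ≤ deg(F) = 2; strict inequality happens when F is divisible by Z (lost terms).


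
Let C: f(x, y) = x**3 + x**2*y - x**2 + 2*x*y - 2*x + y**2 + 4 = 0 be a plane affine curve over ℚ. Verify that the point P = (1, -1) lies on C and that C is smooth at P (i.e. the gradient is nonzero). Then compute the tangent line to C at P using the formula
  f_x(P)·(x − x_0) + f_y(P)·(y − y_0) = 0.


Tangent line at P: -5*x + y + 6 = 0.

Step 1: f(1, -1) = 0, so P lies on C.
Step 2: partial derivatives
  f_x(x, y) = 3*x**2 + 2*x*y - 2*x + 2*y - 2, f_y(x, y) = x**2 + 2*x + 2*y.
  f_x(P) = -5, f_y(P) = 1 (gradient nonzero, so P is smooth).
Step 3: tangent line at P: -5·(x − 1) + 1·(y − -1) = 0.
Expanding: -5*x + y + 6 = 0.


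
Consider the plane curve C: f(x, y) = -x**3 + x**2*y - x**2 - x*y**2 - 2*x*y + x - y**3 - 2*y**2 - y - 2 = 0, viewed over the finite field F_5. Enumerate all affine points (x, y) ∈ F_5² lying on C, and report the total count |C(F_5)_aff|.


Affine F_5-points: {(0, 2), (0, 3), (3, 0), (4, 4)}; count = 4.

For each of the 25 pairs (x, y) ∈ F_5², evaluate f(x, y) mod 5. Record the zeros.
  x = 0: [0↦3, 1↦4, 2↦0, 3↦0, 4↦3]  zeros at y ∈ {2, 3}
  x = 1: [0↦2, 1↦1, 2↦3, 3↦2, 4↦2]  zeros at y ∈ ∅
  x = 2: [0↦3, 1↦2, 2↦2, 3↦2, 4↦1]  zeros at y ∈ ∅
  x = 3: [0↦0, 1↦1, 2↦1, 3↦4, 4↦4]  zeros at y ∈ {0}
  x = 4: [0↦2, 1↦2, 2↦4, 3↦2, 4↦0]  zeros at y ∈ {4}
Collecting zeros: affine points = {(0, 2), (0, 3), (3, 0), (4, 4)}.
Total count |C(F_5)_aff| = 4.


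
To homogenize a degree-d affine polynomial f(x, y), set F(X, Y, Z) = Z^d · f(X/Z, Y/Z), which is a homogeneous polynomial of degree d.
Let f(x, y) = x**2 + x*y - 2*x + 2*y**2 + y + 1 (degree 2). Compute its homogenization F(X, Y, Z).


F(X, Y, Z) = X**2 + X*Y - 2*X*Z + 2*Y**2 + Y*Z + Z**2

deg(f) = 2.
Substitute x = X/Z, y = Y/Z into f, then multiply by Z^2.
  monomial 1·x^2·y^0 ↦ 1·X^2·Y^0·Z^0.
  monomial 1·x^1·y^1 ↦ 1·X^1·Y^1·Z^0.
  monomial -2·x^1·y^0 ↦ -2·X^1·Y^0·Z^1.
  monomial 2·x^0·y^2 ↦ 2·X^0·Y^2·Z^0.
  monomial 1·x^0·y^1 ↦ 1·X^0·Y^1·Z^1.
  monomial 1·x^0·y^0 ↦ 1·X^0·Y^0·Z^2.
Collecting: F(X, Y, Z) = X**2 + X*Y - 2*X*Z + 2*Y**2 + Y*Z + Z**2.


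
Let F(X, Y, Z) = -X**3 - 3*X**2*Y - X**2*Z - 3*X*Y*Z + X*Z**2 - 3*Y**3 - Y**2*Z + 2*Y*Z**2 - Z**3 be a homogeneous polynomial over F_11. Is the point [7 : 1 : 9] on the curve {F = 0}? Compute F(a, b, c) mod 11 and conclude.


F(7,1,9) ≡ 1 (mod 11); P is NOT on the curve.

Evaluate F(7, 1, 9) term-by-term (mod 11).
  -X**3 ↦ -1·343·1·1 = -343
  -3*X**2*Y ↦ -3·49·1·1 = -147
  -X**2*Z ↦ -1·49·1·9 = -441
  -3*X*Y*Z ↦ -3·7·1·9 = -189
  X*Z**2 ↦ 1·7·1·81 = 567
  -3*Y**3 ↦ -3·1·1·1 = -3
  -Y**2*Z ↦ -1·1·1·9 = -9
  2*Y*Z**2 ↦ 2·1·1·81 = 162
  -Z**3 ↦ -1·1·1·729 = -729
Sum: F(7, 1, 9) = (-343) + (-147) + (-441) + (-189) + (567) + (-3) + (-9) + (162) + (-729) = -1132.
Reducing mod 11: -1132 ≡ 1 (mod 11).
Since F(a, b, c) ≡ 1 ≠ 0 (mod 11), P does NOT lie on the curve.


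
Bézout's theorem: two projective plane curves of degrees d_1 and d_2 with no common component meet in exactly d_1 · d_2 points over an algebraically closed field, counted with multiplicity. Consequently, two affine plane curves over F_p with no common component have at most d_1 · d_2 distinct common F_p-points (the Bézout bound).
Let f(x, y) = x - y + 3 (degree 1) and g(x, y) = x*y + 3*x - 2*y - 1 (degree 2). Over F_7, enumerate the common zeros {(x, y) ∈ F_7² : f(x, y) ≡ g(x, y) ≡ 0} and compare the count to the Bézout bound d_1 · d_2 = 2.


Common zeros: {(0, 3), (3, 6)}; count = 2; Bézout bound = 2.

deg(f) = 1, deg(g) = 2, so Bézout bound = 2.
Scan x ∈ F_7. For each x, list the y ∈ F_7 with f(x, y) ≡ 0 and those with g(x, y) ≡ 0 (mod 7); the common zeros in that column are the intersection.
  x = 0: f ≡ 0 at y ∈ {3}; g ≡ 0 at y ∈ {3}; common: {3}.
  x = 1: f ≡ 0 at y ∈ {4}; g ≡ 0 at y ∈ {2}; common: ∅.
  x = 2: f ≡ 0 at y ∈ {5}; g ≡ 0 at y ∈ ∅; common: ∅.
  x = 3: f ≡ 0 at y ∈ {6}; g ≡ 0 at y ∈ {6}; common: {6}.
  x = 4: f ≡ 0 at y ∈ {0}; g ≡ 0 at y ∈ {5}; common: ∅.
  x = 5: f ≡ 0 at y ∈ {1}; g ≡ 0 at y ∈ {0}; common: ∅.
  x = 6: f ≡ 0 at y ∈ {2}; g ≡ 0 at y ∈ {1}; common: ∅.
Collecting: common zeros = {(0, 3), (3, 6)}, so the count is 2.
Comparison with the Bézout bound: 2 ≤ 2 = deg(f)·deg(g), as expected for curves with no common component (the bound is attained).


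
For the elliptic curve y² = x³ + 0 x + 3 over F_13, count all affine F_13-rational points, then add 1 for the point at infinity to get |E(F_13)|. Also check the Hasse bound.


Affine points = {(0, 4), (0, 9), (1, 2), (1, 11), (3, 2), (3, 11), (9, 2), (9, 11)}; affine count = 8; |E(F_13)| = 9.

Discriminant check: Δ ∝ 4a³ + 27b² = 4·0³ + 27·3² = 4·0 + 27·9 ≡ 9 (mod 13). Nonzero ⇒ E is nonsingular.
For each x ∈ F_13, compute rhs = x³ + 0·x + 3 mod 13, then count y ∈ F_13 with y² ≡ rhs.
  x = 0: rhs = 3, matching y values: 4, 9 (2 points).
  x = 1: rhs = 4, matching y values: 2, 11 (2 points).
  x = 2: rhs = 11, matching y values: none (0 points).
  x = 3: rhs = 4, matching y values: 2, 11 (2 points).
  x = 4: rhs = 2, matching y values: none (0 points).
  x = 5: rhs = 11, matching y values: none (0 points).
  x = 6: rhs = 11, matching y values: none (0 points).
  x = 7: rhs = 8, matching y values: none (0 points).
  x = 8: rhs = 8, matching y values: none (0 points).
  x = 9: rhs = 4, matching y values: 2, 11 (2 points).
  x = 10: rhs = 2, matching y values: none (0 points).
  x = 11: rhs = 8, matching y values: none (0 points).
  x = 12: rhs = 2, matching y values: none (0 points).
Total affine count: 8.
Full point count |E(F_13)| = 8 + 1 = 9.
Hasse bound: |9 − (13+1)| = |-5| = 5 ≤ 2√13 ≈ 7.2111 ✓.


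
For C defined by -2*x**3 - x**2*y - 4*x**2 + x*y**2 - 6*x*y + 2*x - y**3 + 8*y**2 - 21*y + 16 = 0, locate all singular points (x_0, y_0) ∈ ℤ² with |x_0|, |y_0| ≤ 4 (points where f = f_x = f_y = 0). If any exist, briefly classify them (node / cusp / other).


Singular points: {(-1, 2)}; classification: cusp.

Compute partial derivatives:
  f_x = -6*x**2 - 2*x*y - 8*x + y**2 - 6*y + 2.
  f_y = -x**2 + 2*x*y - 6*x - 3*y**2 + 16*y - 21.
Scan x_0 ∈ {−4, ..., 4}. For each x_0, f_y(x_0, y) is a polynomial in y; find its integer roots y ∈ {−4, ..., 4}, then test f_x and f at those candidates.
  x = -4: f_y(-4, y) = -3*y**2 + 8*y - 13; no integer root y with |y| ≤ 4.
  x = -3: f_y(-3, y) = -3*y**2 + 10*y - 12; no integer root y with |y| ≤ 4.
  x = -2: f_y(-2, y) = -3*y**2 + 12*y - 13; no integer root y with |y| ≤ 4.
  x = -1: f_y(-1, y) = -3*y**2 + 14*y - 16; vanishes at y ∈ {2}. (-1, 2): f_x = 0, f = 0 — SINGULAR.
  x = 0: f_y(0, y) = -3*y**2 + 16*y - 21; vanishes at y ∈ {3}. (0, 3): f_x = -7 ≠ 0.
  x = 1: f_y(1, y) = -3*y**2 + 18*y - 28; no integer root y with |y| ≤ 4.
  x = 2: f_y(2, y) = -3*y**2 + 20*y - 37; no integer root y with |y| ≤ 4.
  x = 3: f_y(3, y) = -3*y**2 + 22*y - 48; no integer root y with |y| ≤ 4.
  x = 4: f_y(4, y) = -3*y**2 + 24*y - 61; no integer root y with |y| ≤ 4.
Only singular point on the grid: (-1, 2).
Classify: substitute x = -1 + u, y = 2 + v and expand: f = -2*u**3 - u**2*v + u*v**2 - v**3 + v**2.
No constant or linear terms (consistent with a singular point). Quadratic part: v**2. Cubic part: -2*u**3 - u**2*v + u*v**2 - v**3.
The quadratic part v**2 is a perfect square, so there is a single (double) tangent line v = 0, i.e. y = 2. Restricting the cubic part to that line (v = 0) leaves -2*u**3 ≠ 0, so f is not divisible by v and the branch is v² ≈ 2*u**3 to lowest order — this is a cusp.
Classification: cusp.


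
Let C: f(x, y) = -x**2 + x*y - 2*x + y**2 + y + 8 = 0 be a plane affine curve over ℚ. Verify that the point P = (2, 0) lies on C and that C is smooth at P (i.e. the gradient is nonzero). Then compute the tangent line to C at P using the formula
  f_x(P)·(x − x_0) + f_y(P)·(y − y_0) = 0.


Tangent line at P: -6*x + 3*y + 12 = 0.

Step 1: f(2, 0) = 0, so P lies on C.
Step 2: partial derivatives
  f_x(x, y) = -2*x + y - 2, f_y(x, y) = x + 2*y + 1.
  f_x(P) = -6, f_y(P) = 3 (gradient nonzero, so P is smooth).
Step 3: tangent line at P: -6·(x − 2) + 3·(y − 0) = 0.
Expanding: -6*x + 3*y + 12 = 0.


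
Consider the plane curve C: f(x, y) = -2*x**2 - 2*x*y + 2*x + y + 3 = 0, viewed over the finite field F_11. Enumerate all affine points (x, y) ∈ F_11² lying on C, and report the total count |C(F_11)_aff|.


Affine F_11-points: {(0, 8), (1, 3), (2, 7), (3, 7), (4, 8), (5, 2), (7, 9), (8, 3), (9, 4), (10, 4)}; count = 10.

For each of the 121 pairs (x, y) ∈ F_11², evaluate f(x, y) mod 11. Record the zeros.
  x = 0: [0↦3, 1↦4, 2↦5, 3↦6, 4↦7, 5↦8, 6↦9, 7↦10, 8↦0, 9↦1, 10↦2]  zeros at y ∈ {8}
  x = 1: [0↦3, 1↦2, 2↦1, 3↦0, 4↦10, 5↦9, 6↦8, 7↦7, 8↦6, 9↦5, 10↦4]  zeros at y ∈ {3}
  x = 2: [0↦10, 1↦7, 2↦4, 3↦1, 4↦9, 5↦6, 6↦3, 7↦0, 8↦8, 9↦5, 10↦2]  zeros at y ∈ {7}
  x = 3: [0↦2, 1↦8, 2↦3, 3↦9, 4↦4, 5↦10, 6↦5, 7↦0, 8↦6, 9↦1, 10↦7]  zeros at y ∈ {7}
  x = 4: [0↦1, 1↦5, 2↦9, 3↦2, 4↦6, 5↦10, 6↦3, 7↦7, 8↦0, 9↦4, 10↦8]  zeros at y ∈ {8}
  x = 5: [0↦7, 1↦9, 2↦0, 3↦2, 4↦4, 5↦6, 6↦8, 7↦10, 8↦1, 9↦3, 10↦5]  zeros at y ∈ {2}
  x = 6: [0↦9, 1↦9, 2↦9, 3↦9, 4↦9, 5↦9, 6↦9, 7↦9, 8↦9, 9↦9, 10↦9]  zeros at y ∈ ∅
  x = 7: [0↦7, 1↦5, 2↦3, 3↦1, 4↦10, 5↦8, 6↦6, 7↦4, 8↦2, 9↦0, 10↦9]  zeros at y ∈ {9}
  x = 8: [0↦1, 1↦8, 2↦4, 3↦0, 4↦7, 5↦3, 6↦10, 7↦6, 8↦2, 9↦9, 10↦5]  zeros at y ∈ {3}
  x = 9: [0↦2, 1↦7, 2↦1, 3↦6, 4↦0, 5↦5, 6↦10, 7↦4, 8↦9, 9↦3, 10↦8]  zeros at y ∈ {4}
  x = 10: [0↦10, 1↦2, 2↦5, 3↦8, 4↦0, 5↦3, 6↦6, 7↦9, 8↦1, 9↦4, 10↦7]  zeros at y ∈ {4}
Collecting zeros: affine points = {(0, 8), (1, 3), (2, 7), (3, 7), (4, 8), (5, 2), (7, 9), (8, 3), (9, 4), (10, 4)}.
Total count |C(F_11)_aff| = 10.


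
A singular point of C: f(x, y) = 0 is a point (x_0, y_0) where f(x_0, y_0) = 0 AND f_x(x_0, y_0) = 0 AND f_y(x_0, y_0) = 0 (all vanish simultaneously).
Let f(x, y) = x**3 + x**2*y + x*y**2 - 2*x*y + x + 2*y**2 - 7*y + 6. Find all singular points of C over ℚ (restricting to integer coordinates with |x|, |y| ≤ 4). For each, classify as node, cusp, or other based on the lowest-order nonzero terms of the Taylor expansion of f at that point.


Singular points: {(-1, 2)}; classification: node.

Compute partial derivatives:
  f_x = 3*x**2 + 2*x*y + y**2 - 2*y + 1.
  f_y = x**2 + 2*x*y - 2*x + 4*y - 7.
Scan x_0 ∈ {−4, ..., 4}. For each x_0, f_y(x_0, y) is a polynomial in y; find its integer roots y ∈ {−4, ..., 4}, then test f_x and f at those candidates.
  x = -4: f_y(-4, y) = 17 - 4*y; no integer root y with |y| ≤ 4.
  x = -3: f_y(-3, y) = 8 - 2*y; vanishes at y ∈ {4}. (-3, 4): f_x = 12 ≠ 0.
  x = -2: f_y(-2, y) = 1; no integer root y with |y| ≤ 4.
  x = -1: f_y(-1, y) = 2*y - 4; vanishes at y ∈ {2}. (-1, 2): f_x = 0, f = 0 — SINGULAR.
  x = 0: f_y(0, y) = 4*y - 7; no integer root y with |y| ≤ 4.
  x = 1: f_y(1, y) = 6*y - 8; no integer root y with |y| ≤ 4.
  x = 2: f_y(2, y) = 8*y - 7; no integer root y with |y| ≤ 4.
  x = 3: f_y(3, y) = 10*y - 4; no integer root y with |y| ≤ 4.
  x = 4: f_y(4, y) = 12*y + 1; no integer root y with |y| ≤ 4.
Only singular point on the grid: (-1, 2).
Classify: substitute x = -1 + u, y = 2 + v and expand: f = u**3 + u**2*v - u**2 + u*v**2 + v**2.
No constant or linear terms (consistent with a singular point). Quadratic part: -u**2 + v**2. Cubic part: u**3 + u**2*v + u*v**2.
The quadratic part v**2 - u**2 = (v − u)(v + u) splits into two distinct linear factors, so there are two distinct tangent lines y − 2 = ±(x − -1) — this is a node (ordinary double point).
Classification: node.


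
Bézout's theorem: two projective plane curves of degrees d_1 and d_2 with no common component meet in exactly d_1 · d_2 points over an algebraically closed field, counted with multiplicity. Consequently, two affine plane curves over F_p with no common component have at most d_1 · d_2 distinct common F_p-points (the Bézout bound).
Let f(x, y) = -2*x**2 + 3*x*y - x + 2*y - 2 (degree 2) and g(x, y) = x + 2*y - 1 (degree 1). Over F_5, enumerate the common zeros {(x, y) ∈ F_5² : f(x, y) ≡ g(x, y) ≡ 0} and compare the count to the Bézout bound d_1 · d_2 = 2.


Common zeros: {(1, 0)}; count = 1; Bézout bound = 2.

deg(f) = 2, deg(g) = 1, so Bézout bound = 2.
Scan x ∈ F_5. For each x, list the y ∈ F_5 with f(x, y) ≡ 0 and those with g(x, y) ≡ 0 (mod 5); the common zeros in that column are the intersection.
  x = 0: f ≡ 0 at y ∈ {1}; g ≡ 0 at y ∈ {3}; common: ∅.
  x = 1: f ≡ 0 at y ∈ {0, 1, 2, 3, 4}; g ≡ 0 at y ∈ {0}; common: {0}.
  x = 2: f ≡ 0 at y ∈ {4}; g ≡ 0 at y ∈ {2}; common: ∅.
  x = 3: f ≡ 0 at y ∈ {3}; g ≡ 0 at y ∈ {4}; common: ∅.
  x = 4: f ≡ 0 at y ∈ {2}; g ≡ 0 at y ∈ {1}; common: ∅.
Collecting: common zeros = {(1, 0)}, so the count is 1.
Comparison with the Bézout bound: 1 ≤ 2 = deg(f)·deg(g), as expected for curves with no common component (the affine F_5-count falls short of the bound because intersections may lie at infinity, over extension fields, or carry multiplicity).
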